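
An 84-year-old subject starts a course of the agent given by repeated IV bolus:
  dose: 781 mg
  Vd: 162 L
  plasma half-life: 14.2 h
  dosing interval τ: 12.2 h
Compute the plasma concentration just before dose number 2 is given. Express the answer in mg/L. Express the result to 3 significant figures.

C₀ per dose = Dose / Vd = 781 / 162 = 4.821 mg/L
k = ln2 / t½ = 0.693147 / 14.2 = 0.04881 h⁻¹
Fraction remaining after one interval: r = e^(−kτ) = e^(−0.04881 × 12.2) = 0.5513
Before dose 2, 1 dose has been given (aged 1τ).
C_trough = C₀ × r = 4.821 × 0.5513 = 2.658 mg/L

2.66 mg/L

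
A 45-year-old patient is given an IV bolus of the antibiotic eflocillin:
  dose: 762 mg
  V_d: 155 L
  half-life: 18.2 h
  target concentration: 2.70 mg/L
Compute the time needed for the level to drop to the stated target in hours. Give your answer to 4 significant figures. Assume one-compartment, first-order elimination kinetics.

C₀ = Dose / Vd = 762.0 / 155 = 4.916 mg/L
k = ln2 / t½ = 0.693147 / 18.2 = 0.03809 h⁻¹
t = ln(C₀ / C) / k = ln(4.916 / 2.70) / 0.03809
  = ln(1.821) / 0.03809 = 0.5994 / 0.03809 = 15.74 h

15.74 h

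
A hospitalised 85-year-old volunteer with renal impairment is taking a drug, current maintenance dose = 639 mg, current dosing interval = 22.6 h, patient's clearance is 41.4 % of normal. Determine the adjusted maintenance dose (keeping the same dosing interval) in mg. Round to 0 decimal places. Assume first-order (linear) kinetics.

To keep the same average steady-state level, dosing rate must scale with clearance.
CL ratio = 41.4 / 100 = 0.4140
New dose (same interval) = 639 × 0.4140 = 264.5 mg

265 mg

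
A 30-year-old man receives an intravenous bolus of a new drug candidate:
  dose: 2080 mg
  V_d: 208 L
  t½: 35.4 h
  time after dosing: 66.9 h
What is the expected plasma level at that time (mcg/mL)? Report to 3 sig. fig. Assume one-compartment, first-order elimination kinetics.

C₀ = Dose / Vd = 2080 / 208 = 10.00 mg/L
k = ln2 / t½ = 0.693147 / 35.4 = 0.01958 h⁻¹
C = C₀ · e^(−k·t) = 10.00 × e^(−0.01958 × 66.9)
  = 10.00 × 0.2698 = 2.698 mg/L
(2.698 mg/L = 2.698 mcg/mL)

2.70 mcg/mL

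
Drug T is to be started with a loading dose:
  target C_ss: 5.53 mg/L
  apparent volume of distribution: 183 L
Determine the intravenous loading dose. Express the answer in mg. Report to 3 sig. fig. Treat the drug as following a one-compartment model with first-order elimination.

1010 mg

LD = Css × Vd = 5.53 × 183 = 1012 mg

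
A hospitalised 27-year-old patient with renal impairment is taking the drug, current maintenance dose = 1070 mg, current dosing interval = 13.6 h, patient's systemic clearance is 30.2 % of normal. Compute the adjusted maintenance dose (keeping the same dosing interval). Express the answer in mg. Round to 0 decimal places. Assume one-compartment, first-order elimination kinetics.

323 mg

To keep the same average steady-state level, dosing rate must scale with clearance.
CL ratio = 30.2 / 100 = 0.3020
New dose (same interval) = 1070 × 0.3020 = 323.1 mg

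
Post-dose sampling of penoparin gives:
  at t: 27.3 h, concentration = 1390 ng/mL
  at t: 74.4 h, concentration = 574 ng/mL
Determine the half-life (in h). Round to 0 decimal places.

37 h

k = ln(C₁/C₂) / (t₂ − t₁) = ln(1390/574) / (74.4 − 27.3)
  = 0.8844 / 47.10 = 0.01878 h⁻¹
t½ = ln2 / k = 0.693147 / 0.01878 = 36.91 h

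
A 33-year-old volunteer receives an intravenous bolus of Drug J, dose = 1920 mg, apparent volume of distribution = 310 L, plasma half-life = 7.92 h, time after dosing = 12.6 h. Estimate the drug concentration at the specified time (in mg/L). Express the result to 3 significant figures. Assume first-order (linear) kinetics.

C₀ = Dose / Vd = 1920 / 310 = 6.194 mg/L
k = ln2 / t½ = 0.693147 / 7.92 = 0.08752 h⁻¹
C = C₀ · e^(−k·t) = 6.194 × e^(−0.08752 × 12.6)
  = 6.194 × 0.3320 = 2.056 mg/L

2.06 mg/L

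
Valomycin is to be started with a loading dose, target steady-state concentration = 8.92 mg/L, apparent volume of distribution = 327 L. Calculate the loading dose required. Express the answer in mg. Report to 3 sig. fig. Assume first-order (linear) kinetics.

2920 mg

LD = Css × Vd = 8.92 × 327 = 2917 mg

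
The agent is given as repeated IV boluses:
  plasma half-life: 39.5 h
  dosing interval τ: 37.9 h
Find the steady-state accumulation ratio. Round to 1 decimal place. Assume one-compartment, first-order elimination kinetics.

2.1

k = ln2 / t½ = 0.693147 / 39.5 = 0.01755 h⁻¹
e^(−kτ) = e^(−0.01755 × 37.9) = 0.5142
Accumulation ratio R = 1 / (1 − e^(−kτ)) = 1 / (1 − 0.5142) = 2.058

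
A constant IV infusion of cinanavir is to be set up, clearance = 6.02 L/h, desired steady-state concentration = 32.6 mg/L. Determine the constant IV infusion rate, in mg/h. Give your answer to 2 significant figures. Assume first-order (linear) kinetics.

At steady state, infusion rate R₀ = Css × CL = 32.6 × 6.020 = 196.3 mg/h

200 mg/h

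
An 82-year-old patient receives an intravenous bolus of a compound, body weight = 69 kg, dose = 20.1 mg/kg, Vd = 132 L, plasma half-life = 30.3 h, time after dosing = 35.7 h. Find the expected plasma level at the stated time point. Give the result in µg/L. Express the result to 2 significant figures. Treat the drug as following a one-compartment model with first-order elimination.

Total dose = 20.1 × 69 = 1387 mg
C₀ = Dose / Vd = 1387 / 132 = 10.51 mg/L
k = ln2 / t½ = 0.693147 / 30.3 = 0.02288 h⁻¹
C = C₀ · e^(−k·t) = 10.51 × e^(−0.02288 × 35.7)
  = 10.51 × 0.4418 = 4.643 mg/L
Convert: 4.643 mg/L × 1000 = 4643 µg/L

4600 µg/L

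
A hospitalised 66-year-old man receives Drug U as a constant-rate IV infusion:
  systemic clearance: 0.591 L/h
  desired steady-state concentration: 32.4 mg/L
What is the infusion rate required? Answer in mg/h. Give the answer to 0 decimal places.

At steady state, infusion rate R₀ = Css × CL = 32.4 × 0.5910 = 19.15 mg/h

19 mg/h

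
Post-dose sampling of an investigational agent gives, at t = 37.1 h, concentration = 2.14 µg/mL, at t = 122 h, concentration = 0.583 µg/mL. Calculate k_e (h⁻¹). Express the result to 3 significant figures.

k = ln(C₁/C₂) / (t₂ − t₁) = ln(2.14/0.583) / (122 − 37.1)
  = 1.300 / 84.90 = 0.01531 h⁻¹

0.0153 h⁻¹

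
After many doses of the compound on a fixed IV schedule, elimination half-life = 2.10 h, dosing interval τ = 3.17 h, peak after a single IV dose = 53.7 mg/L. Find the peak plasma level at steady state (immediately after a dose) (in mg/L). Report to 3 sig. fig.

82.8 mg/L

k = ln2 / t½ = 0.693147 / 2.10 = 0.3301 h⁻¹
e^(−kτ) = e^(−0.3301 × 3.17) = 0.3512
Accumulation ratio R = 1 / (1 − e^(−kτ)) = 1 / (1 − 0.3512) = 1.541
Steady-state peak = C₀ × R = 53.7 × 1.541 = 82.75 mg/L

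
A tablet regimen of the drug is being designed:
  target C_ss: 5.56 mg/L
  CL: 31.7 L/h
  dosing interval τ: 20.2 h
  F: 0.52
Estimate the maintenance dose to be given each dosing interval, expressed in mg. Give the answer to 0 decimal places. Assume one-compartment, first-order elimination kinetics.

At steady state, F × (Dose/τ) = Css × CL.
Dose = Css × CL × τ / F = 5.56 × 31.70 × 20.2 / 0.52 = 6847 mg

6847 mg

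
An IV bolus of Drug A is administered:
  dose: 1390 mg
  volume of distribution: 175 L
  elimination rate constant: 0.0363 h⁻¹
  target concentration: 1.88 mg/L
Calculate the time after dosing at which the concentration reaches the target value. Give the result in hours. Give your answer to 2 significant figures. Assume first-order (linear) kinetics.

C₀ = Dose / Vd = 1390 / 175 = 7.943 mg/L
t = ln(C₀ / C) / k = ln(7.943 / 1.88) / 0.03630
  = ln(4.225) / 0.03630 = 1.441 / 0.03630 = 39.70 h

40 h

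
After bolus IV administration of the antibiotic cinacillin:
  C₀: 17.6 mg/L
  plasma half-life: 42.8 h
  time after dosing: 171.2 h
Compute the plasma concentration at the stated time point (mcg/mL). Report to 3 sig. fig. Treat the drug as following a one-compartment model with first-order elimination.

k = ln2 / t½ = 0.693147 / 42.8 = 0.01620 h⁻¹
t / t½ = 171.2 / 42.8 = 4 half-lives
C = C₀ × (1/2)^4 = 17.60 × 0.06250 = 1.100 mg/L
(1.100 mg/L = 1.100 mcg/mL)

1.10 mcg/mL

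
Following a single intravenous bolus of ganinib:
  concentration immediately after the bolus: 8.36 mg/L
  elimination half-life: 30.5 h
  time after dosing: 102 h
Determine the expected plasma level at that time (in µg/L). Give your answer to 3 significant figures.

k = ln2 / t½ = 0.693147 / 30.5 = 0.02273 h⁻¹
C = C₀ · e^(−k·t) = 8.360 × e^(−0.02273 × 102)
  = 8.360 × 0.09843 = 0.8229 mg/L
Convert: 0.8229 mg/L × 1000 = 822.9 µg/L

823 µg/L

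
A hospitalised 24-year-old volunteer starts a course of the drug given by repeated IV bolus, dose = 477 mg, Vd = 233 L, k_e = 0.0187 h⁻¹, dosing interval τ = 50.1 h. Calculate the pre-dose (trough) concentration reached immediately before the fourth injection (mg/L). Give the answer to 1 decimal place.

1.2 mg/L

C₀ per dose = Dose / Vd = 477 / 233 = 2.047 mg/L
Fraction remaining after one interval: r = e^(−kτ) = e^(−0.01870 × 50.1) = 0.3919
Before dose 4, 3 doses have been given (aged 1τ, 2τ, 3τ).
C_trough = C₀ × (r + r² + … + r^3) = C₀ × r(1−r^3)/(1−r)
        = 2.047 × 0.3919 × (1 − 0.06019) / (1 − 0.3919) = 1.240 mg/L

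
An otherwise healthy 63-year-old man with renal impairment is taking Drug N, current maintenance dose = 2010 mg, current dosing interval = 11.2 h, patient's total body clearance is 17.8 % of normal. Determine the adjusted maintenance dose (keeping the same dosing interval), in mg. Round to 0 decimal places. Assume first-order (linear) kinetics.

358 mg

To keep the same average steady-state level, dosing rate must scale with clearance.
CL ratio = 17.8 / 100 = 0.1780
New dose (same interval) = 2010 × 0.1780 = 357.8 mg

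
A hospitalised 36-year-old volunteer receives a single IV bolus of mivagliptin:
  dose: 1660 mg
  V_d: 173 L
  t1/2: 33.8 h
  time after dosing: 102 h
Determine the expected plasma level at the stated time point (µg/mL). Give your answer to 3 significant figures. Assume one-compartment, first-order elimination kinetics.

1.18 µg/mL

C₀ = Dose / Vd = 1660 / 173 = 9.595 mg/L
k = ln2 / t½ = 0.693147 / 33.8 = 0.02051 h⁻¹
C = C₀ · e^(−k·t) = 9.595 × e^(−0.02051 × 102)
  = 9.595 × 0.1234 = 1.184 mg/L
(1.184 mg/L = 1.184 µg/mL)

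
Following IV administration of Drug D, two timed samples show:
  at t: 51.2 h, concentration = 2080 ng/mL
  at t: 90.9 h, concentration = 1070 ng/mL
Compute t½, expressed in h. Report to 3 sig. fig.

41.4 h

k = ln(C₁/C₂) / (t₂ − t₁) = ln(2080/1070) / (90.9 − 51.2)
  = 0.6647 / 39.70 = 0.01674 h⁻¹
t½ = ln2 / k = 0.693147 / 0.01674 = 41.41 h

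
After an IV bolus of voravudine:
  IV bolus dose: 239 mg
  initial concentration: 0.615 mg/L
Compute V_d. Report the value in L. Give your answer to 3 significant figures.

Vd = Dose / C₀ = 239.0 / 0.615 = 388.6 L

389 L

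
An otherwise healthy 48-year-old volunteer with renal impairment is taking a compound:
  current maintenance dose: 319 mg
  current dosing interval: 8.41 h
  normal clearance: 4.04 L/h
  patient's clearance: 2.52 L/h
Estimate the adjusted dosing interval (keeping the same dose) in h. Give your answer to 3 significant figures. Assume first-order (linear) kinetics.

To keep the same average steady-state level, dosing rate must scale with clearance.
CL ratio = 2.52 / 4.04 = 0.6238
New interval (same dose) = 8.41 / 0.6238 = 13.48 h

13.5 h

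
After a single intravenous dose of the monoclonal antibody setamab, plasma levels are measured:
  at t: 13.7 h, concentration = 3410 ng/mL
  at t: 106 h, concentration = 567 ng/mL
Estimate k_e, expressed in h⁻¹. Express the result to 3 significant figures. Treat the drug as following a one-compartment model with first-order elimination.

k = ln(C₁/C₂) / (t₂ − t₁) = ln(3410/567) / (106 − 13.7)
  = 1.794 / 92.30 = 0.01944 h⁻¹

0.0194 h⁻¹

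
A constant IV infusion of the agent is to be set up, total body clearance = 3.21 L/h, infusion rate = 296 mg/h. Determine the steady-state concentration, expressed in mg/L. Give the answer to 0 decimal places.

At steady state Css = R₀ / CL = 296 / 3.210 = 92.21 mg/L

92 mg/L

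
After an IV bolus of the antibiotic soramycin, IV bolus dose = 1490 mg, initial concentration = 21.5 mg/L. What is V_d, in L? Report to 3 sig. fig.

Vd = Dose / C₀ = 1490 / 21.5 = 69.30 L

69.3 L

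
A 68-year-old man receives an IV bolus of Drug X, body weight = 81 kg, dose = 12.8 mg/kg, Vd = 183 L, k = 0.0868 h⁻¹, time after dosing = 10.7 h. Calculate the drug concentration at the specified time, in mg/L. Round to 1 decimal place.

2.2 mg/L

Total dose = 12.8 × 81 = 1037 mg
C₀ = Dose / Vd = 1037 / 183 = 5.667 mg/L
C = C₀ · e^(−k·t) = 5.667 × e^(−0.08680 × 10.7)
  = 5.667 × 0.3950 = 2.238 mg/L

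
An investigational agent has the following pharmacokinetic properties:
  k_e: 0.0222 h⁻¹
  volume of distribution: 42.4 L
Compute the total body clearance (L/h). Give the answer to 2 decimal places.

CL = k × Vd = 0.0222 × 42.4 = 0.9413 L/h

0.94 L/h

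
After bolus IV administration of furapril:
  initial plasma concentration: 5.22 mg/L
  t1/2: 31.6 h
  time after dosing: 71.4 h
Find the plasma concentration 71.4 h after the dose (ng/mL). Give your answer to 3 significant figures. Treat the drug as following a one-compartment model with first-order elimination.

1090 ng/mL

k = ln2 / t½ = 0.693147 / 31.6 = 0.02194 h⁻¹
C = C₀ · e^(−k·t) = 5.220 × e^(−0.02194 × 71.4)
  = 5.220 × 0.2088 = 1.090 mg/L
Convert: 1.090 mg/L × 1000 = 1090 ng/mL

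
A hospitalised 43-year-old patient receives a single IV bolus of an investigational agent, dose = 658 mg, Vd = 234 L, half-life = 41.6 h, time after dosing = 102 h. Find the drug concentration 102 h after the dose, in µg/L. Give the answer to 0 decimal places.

C₀ = Dose / Vd = 658.0 / 234 = 2.812 mg/L
k = ln2 / t½ = 0.693147 / 41.6 = 0.01666 h⁻¹
C = C₀ · e^(−k·t) = 2.812 × e^(−0.01666 × 102)
  = 2.812 × 0.1828 = 0.5140 mg/L
Convert: 0.5140 mg/L × 1000 = 514.0 µg/L

514 µg/L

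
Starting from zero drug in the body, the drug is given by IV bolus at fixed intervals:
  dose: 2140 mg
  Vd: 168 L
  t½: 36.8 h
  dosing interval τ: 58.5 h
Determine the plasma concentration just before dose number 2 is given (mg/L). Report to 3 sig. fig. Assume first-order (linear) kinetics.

C₀ per dose = Dose / Vd = 2140 / 168 = 12.74 mg/L
k = ln2 / t½ = 0.693147 / 36.8 = 0.01884 h⁻¹
Fraction remaining after one interval: r = e^(−kτ) = e^(−0.01884 × 58.5) = 0.3322
Before dose 2, 1 dose has been given (aged 1τ).
C_trough = C₀ × r = 12.74 × 0.3322 = 4.232 mg/L

4.23 mg/L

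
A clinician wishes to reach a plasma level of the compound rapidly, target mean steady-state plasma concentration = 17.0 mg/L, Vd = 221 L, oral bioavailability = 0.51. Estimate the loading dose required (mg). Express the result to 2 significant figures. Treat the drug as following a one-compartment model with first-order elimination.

LD = Css × Vd / F = 17.0 × 221 / 0.51 = 7367 mg

7400 mg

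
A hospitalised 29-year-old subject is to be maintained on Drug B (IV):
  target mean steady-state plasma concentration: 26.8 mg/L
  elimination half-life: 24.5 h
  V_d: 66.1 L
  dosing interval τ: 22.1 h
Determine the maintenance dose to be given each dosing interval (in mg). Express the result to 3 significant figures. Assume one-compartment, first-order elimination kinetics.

k = ln2 / t½ = 0.693147 / 24.5 = 0.02829 h⁻¹
CL = k × Vd = 0.02829 × 66.1 = 1.870 L/h
At steady state, Dose/τ = Css × CL.
Dose = Css × CL × τ = 26.8 × 1.870 × 22.1 = 1108 mg

1110 mg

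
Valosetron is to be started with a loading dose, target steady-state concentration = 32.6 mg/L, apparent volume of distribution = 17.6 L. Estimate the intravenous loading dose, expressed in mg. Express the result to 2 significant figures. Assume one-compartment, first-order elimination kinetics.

LD = Css × Vd = 32.6 × 17.6 = 573.8 mg

570 mg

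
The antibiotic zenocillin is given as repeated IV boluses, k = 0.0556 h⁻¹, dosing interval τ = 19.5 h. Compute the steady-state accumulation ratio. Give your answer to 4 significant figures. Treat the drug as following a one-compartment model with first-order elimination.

e^(−kτ) = e^(−0.05560 × 19.5) = 0.3382
Accumulation ratio R = 1 / (1 − e^(−kτ)) = 1 / (1 − 0.3382) = 1.511

1.511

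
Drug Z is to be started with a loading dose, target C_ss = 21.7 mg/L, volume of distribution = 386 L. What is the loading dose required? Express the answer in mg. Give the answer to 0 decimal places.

LD = Css × Vd = 21.7 × 386 = 8376 mg

8376 mg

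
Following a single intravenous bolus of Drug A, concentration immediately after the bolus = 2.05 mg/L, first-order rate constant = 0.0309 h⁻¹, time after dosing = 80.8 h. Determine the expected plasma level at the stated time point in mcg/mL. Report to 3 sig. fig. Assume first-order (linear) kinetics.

C = C₀ · e^(−k·t) = 2.050 × e^(−0.03090 × 80.8)
  = 2.050 × 0.08235 = 0.1688 mg/L
(0.1688 mg/L = 0.1688 mcg/mL)

0.169 mcg/mL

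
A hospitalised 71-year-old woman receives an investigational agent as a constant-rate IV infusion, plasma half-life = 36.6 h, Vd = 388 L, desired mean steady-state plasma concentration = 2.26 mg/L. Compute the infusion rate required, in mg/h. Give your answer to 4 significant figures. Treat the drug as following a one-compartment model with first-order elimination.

k = ln2 / t½ = 0.693147 / 36.6 = 0.01894 h⁻¹
CL = k × Vd = 0.01894 × 388 = 7.349 L/h
At steady state, infusion rate R₀ = Css × CL = 2.26 × 7.349 = 16.61 mg/h

16.61 mg/h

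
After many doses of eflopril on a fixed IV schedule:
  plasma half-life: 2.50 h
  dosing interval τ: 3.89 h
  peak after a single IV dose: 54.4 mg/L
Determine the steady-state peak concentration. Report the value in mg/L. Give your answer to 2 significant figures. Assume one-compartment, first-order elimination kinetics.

k = ln2 / t½ = 0.693147 / 2.50 = 0.2773 h⁻¹
e^(−kτ) = e^(−0.2773 × 3.89) = 0.3400
Accumulation ratio R = 1 / (1 − e^(−kτ)) = 1 / (1 − 0.3400) = 1.515
Steady-state peak = C₀ × R = 54.4 × 1.515 = 82.42 mg/L

82 mg/L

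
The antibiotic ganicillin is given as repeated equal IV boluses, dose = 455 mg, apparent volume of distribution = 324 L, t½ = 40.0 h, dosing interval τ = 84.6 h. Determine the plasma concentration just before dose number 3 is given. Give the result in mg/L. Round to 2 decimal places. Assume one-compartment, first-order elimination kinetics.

C₀ per dose = Dose / Vd = 455 / 324 = 1.404 mg/L
k = ln2 / t½ = 0.693147 / 40.0 = 0.01733 h⁻¹
Fraction remaining after one interval: r = e^(−kτ) = e^(−0.01733 × 84.6) = 0.2308
Before dose 3, 2 doses have been given (aged 1τ, 2τ).
C_trough = C₀ × (r + r²) = 1.404 × (0.2308 + 0.05327) = 0.3988 mg/L

0.40 mg/L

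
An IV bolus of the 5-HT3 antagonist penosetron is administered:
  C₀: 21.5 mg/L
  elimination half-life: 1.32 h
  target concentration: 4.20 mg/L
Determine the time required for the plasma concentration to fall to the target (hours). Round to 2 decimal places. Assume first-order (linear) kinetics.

3.11 h

k = ln2 / t½ = 0.693147 / 1.32 = 0.5251 h⁻¹
t = ln(C₀ / C) / k = ln(21.50 / 4.20) / 0.5251
  = ln(5.119) / 0.5251 = 1.633 / 0.5251 = 3.110 h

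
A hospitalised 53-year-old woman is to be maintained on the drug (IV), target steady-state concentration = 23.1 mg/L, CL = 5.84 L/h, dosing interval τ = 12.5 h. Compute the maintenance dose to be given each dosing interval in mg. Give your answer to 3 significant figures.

At steady state, Dose/τ = Css × CL.
Dose = Css × CL × τ = 23.1 × 5.840 × 12.5 = 1686 mg

1690 mg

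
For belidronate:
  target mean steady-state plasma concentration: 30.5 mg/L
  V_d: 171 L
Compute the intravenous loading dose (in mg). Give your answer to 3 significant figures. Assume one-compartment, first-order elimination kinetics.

5220 mg

LD = Css × Vd = 30.5 × 171 = 5216 mg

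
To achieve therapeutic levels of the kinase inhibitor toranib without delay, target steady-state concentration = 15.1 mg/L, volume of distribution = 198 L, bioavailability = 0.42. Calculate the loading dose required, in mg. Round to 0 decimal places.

7119 mg

LD = Css × Vd / F = 15.1 × 198 / 0.42 = 7119 mg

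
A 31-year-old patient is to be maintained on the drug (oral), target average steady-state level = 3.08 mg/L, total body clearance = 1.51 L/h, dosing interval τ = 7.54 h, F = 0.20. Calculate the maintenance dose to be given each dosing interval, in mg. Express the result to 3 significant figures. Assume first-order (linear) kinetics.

At steady state, F × (Dose/τ) = Css × CL.
Dose = Css × CL × τ / F = 3.08 × 1.510 × 7.54 / 0.20 = 175.3 mg

175 mg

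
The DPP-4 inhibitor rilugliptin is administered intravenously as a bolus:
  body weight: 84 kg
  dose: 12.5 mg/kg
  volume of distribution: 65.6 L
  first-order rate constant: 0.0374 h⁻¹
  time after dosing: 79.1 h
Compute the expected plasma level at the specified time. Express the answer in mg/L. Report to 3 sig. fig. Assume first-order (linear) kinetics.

Total dose = 12.5 × 84 = 1050 mg
C₀ = Dose / Vd = 1050 / 65.6 = 16.01 mg/L
C = C₀ · e^(−k·t) = 16.01 × e^(−0.03740 × 79.1)
  = 16.01 × 0.05191 = 0.8311 mg/L

0.831 mg/L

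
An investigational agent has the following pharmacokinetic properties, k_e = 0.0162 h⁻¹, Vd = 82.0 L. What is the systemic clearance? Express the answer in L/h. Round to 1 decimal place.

CL = k × Vd = 0.0162 × 82.0 = 1.328 L/h

1.3 L/h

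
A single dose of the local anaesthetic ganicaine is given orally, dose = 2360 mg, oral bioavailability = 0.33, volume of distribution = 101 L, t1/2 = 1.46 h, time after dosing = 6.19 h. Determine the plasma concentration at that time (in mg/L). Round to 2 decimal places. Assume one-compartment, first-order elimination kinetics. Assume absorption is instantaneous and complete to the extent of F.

Amount reaching circulation = F × Dose = 0.33 × 2360 = 778.8 mg
C₀ = F·Dose / Vd = 778.8 / 101 = 7.711 mg/L
k = ln2 / t½ = 0.693147 / 1.46 = 0.4748 h⁻¹
C = C₀ · e^(−k·t) = 7.711 × e^(−0.4748 × 6.19)
  = 7.711 × 0.05292 = 0.4081 mg/L

0.41 mg/L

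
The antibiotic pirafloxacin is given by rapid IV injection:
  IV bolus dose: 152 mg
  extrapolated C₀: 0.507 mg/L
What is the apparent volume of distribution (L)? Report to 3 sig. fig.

Vd = Dose / C₀ = 152.0 / 0.507 = 299.8 L

300 L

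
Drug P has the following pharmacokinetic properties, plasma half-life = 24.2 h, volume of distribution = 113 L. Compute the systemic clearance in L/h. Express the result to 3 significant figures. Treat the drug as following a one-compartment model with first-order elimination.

k = ln2 / t½ = 0.693147 / 24.2 = 0.02864 h⁻¹
CL = k × Vd = 0.02864 × 113 = 3.236 L/h

3.24 L/h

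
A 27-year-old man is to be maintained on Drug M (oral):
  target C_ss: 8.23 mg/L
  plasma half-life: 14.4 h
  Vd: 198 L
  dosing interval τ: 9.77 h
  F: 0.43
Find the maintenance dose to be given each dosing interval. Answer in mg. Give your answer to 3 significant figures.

1780 mg

k = ln2 / t½ = 0.693147 / 14.4 = 0.04814 h⁻¹
CL = k × Vd = 0.04814 × 198 = 9.532 L/h
At steady state, F × (Dose/τ) = Css × CL.
Dose = Css × CL × τ / F = 8.23 × 9.532 × 9.77 / 0.43 = 1782 mg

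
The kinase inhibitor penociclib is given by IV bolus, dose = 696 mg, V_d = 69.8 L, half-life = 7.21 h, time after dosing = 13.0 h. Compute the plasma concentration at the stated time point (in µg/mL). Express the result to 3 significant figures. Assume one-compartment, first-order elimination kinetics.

2.86 µg/mL

C₀ = Dose / Vd = 696.0 / 69.8 = 9.971 mg/L
k = ln2 / t½ = 0.693147 / 7.21 = 0.09614 h⁻¹
C = C₀ · e^(−k·t) = 9.971 × e^(−0.09614 × 13.0)
  = 9.971 × 0.2866 = 2.858 mg/L
(2.858 mg/L = 2.858 µg/mL)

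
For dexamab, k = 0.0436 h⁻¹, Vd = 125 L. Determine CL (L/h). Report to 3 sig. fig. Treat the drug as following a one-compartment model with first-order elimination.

5.45 L/h

CL = k × Vd = 0.0436 × 125 = 5.450 L/h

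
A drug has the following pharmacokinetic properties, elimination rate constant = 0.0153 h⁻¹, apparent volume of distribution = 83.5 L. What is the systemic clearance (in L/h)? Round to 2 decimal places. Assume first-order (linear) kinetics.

1.28 L/h

CL = k × Vd = 0.0153 × 83.5 = 1.278 L/h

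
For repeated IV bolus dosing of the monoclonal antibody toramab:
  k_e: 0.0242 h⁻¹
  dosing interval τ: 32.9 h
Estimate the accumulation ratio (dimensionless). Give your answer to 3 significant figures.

e^(−kτ) = e^(−0.02420 × 32.9) = 0.4510
Accumulation ratio R = 1 / (1 − e^(−kτ)) = 1 / (1 − 0.4510) = 1.821

1.82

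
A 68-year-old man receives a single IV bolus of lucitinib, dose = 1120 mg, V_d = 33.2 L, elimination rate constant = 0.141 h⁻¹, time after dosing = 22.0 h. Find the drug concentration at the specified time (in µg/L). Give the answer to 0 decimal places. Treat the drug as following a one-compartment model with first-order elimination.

C₀ = Dose / Vd = 1120 / 33.2 = 33.73 mg/L
C = C₀ · e^(−k·t) = 33.73 × e^(−0.1410 × 22.0)
  = 33.73 × 0.04496 = 1.517 mg/L
Convert: 1.517 mg/L × 1000 = 1517 µg/L

1517 µg/L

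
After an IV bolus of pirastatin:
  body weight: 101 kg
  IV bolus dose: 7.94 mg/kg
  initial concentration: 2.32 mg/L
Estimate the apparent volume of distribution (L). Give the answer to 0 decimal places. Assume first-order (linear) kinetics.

Dose = 7.94 × 101 = 801.9 mg
Vd = Dose / C₀ = 801.9 / 2.32 = 345.6 L

346 L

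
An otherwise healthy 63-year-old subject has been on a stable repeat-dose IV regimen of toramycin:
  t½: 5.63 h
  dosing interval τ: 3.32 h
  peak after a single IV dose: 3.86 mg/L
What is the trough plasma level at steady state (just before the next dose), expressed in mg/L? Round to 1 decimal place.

7.6 mg/L

k = ln2 / t½ = 0.693147 / 5.63 = 0.1231 h⁻¹
e^(−kτ) = e^(−0.1231 × 3.32) = 0.6645
Accumulation ratio R = 1 / (1 − e^(−kτ)) = 1 / (1 − 0.6645) = 2.981
Steady-state trough = C₀ × R × e^(−kτ) = 3.86 × 2.981 × 0.6645 = 7.646 mg/L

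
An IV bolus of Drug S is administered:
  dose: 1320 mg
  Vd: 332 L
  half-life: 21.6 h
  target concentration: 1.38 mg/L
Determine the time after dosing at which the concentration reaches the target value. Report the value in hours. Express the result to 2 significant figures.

33 h

C₀ = Dose / Vd = 1320 / 332 = 3.976 mg/L
k = ln2 / t½ = 0.693147 / 21.6 = 0.03209 h⁻¹
t = ln(C₀ / C) / k = ln(3.976 / 1.38) / 0.03209
  = ln(2.881) / 0.03209 = 1.058 / 0.03209 = 32.97 h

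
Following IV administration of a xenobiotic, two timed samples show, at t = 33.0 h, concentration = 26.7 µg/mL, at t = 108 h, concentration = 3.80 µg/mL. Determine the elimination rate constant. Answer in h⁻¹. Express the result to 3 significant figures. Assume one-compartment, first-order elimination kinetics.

0.0260 h⁻¹

k = ln(C₁/C₂) / (t₂ − t₁) = ln(26.7/3.80) / (108 − 33.0)
  = 1.950 / 75.00 = 0.02600 h⁻¹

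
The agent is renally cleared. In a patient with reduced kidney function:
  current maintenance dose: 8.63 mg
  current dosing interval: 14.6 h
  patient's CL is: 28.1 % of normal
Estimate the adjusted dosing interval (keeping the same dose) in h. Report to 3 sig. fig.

To keep the same average steady-state level, dosing rate must scale with clearance.
CL ratio = 28.1 / 100 = 0.2810
New interval (same dose) = 14.6 / 0.2810 = 51.96 h

52.0 h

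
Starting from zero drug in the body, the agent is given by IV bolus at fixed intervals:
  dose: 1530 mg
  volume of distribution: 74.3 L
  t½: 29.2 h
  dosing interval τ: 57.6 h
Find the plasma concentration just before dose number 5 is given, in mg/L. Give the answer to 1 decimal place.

7.0 mg/L

C₀ per dose = Dose / Vd = 1530 / 74.3 = 20.59 mg/L
k = ln2 / t½ = 0.693147 / 29.2 = 0.02374 h⁻¹
Fraction remaining after one interval: r = e^(−kτ) = e^(−0.02374 × 57.6) = 0.2548
Before dose 5, 4 doses have been given (aged 1τ, 2τ, 3τ, 4τ).
C_trough = C₀ × (r + r² + … + r^4) = C₀ × r(1−r^4)/(1−r)
        = 20.59 × 0.2548 × (1 − 0.004215) / (1 − 0.2548) = 7.010 mg/L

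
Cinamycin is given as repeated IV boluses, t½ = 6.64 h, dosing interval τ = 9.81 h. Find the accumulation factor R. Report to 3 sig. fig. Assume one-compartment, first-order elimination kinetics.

k = ln2 / t½ = 0.693147 / 6.64 = 0.1044 h⁻¹
e^(−kτ) = e^(−0.1044 × 9.81) = 0.3591
Accumulation ratio R = 1 / (1 − e^(−kτ)) = 1 / (1 − 0.3591) = 1.560

1.56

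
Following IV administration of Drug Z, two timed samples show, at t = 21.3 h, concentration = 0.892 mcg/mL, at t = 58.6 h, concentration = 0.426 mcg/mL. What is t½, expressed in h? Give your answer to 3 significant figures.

k = ln(C₁/C₂) / (t₂ − t₁) = ln(0.892/0.426) / (58.6 − 21.3)
  = 0.7390 / 37.30 = 0.01981 h⁻¹
t½ = ln2 / k = 0.693147 / 0.01981 = 34.99 h

35.0 h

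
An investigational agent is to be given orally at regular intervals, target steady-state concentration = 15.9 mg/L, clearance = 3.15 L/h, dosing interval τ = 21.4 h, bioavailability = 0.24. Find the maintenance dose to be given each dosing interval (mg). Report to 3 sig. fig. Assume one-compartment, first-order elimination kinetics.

4470 mg

At steady state, F × (Dose/τ) = Css × CL.
Dose = Css × CL × τ / F = 15.9 × 3.150 × 21.4 / 0.24 = 4466 mg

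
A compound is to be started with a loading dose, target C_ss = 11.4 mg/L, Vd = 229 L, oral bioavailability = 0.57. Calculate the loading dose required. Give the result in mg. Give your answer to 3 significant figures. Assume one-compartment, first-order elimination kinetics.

4580 mg

LD = Css × Vd / F = 11.4 × 229 / 0.57 = 4580 mg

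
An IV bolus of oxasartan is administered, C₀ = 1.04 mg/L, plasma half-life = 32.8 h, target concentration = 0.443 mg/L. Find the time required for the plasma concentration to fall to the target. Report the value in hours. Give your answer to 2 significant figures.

k = ln2 / t½ = 0.693147 / 32.8 = 0.02113 h⁻¹
t = ln(C₀ / C) / k = ln(1.040 / 0.443) / 0.02113
  = ln(2.348) / 0.02113 = 0.8536 / 0.02113 = 40.40 h

40 h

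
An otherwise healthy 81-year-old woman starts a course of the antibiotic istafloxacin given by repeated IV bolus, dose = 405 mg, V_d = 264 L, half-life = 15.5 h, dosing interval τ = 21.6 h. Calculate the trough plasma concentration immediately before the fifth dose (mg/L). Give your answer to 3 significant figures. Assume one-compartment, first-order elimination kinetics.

C₀ per dose = Dose / Vd = 405 / 264 = 1.534 mg/L
k = ln2 / t½ = 0.693147 / 15.5 = 0.04472 h⁻¹
Fraction remaining after one interval: r = e^(−kτ) = e^(−0.04472 × 21.6) = 0.3806
Before dose 5, 4 doses have been given (aged 1τ, 2τ, 3τ, 4τ).
C_trough = C₀ × (r + r² + … + r^4) = C₀ × r(1−r^4)/(1−r)
        = 1.534 × 0.3806 × (1 − 0.02098) / (1 − 0.3806) = 0.9228 mg/L

0.923 mg/L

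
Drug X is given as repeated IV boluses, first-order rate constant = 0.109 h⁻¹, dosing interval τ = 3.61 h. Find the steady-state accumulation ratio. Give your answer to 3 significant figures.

e^(−kτ) = e^(−0.1090 × 3.61) = 0.6747
Accumulation ratio R = 1 / (1 − e^(−kτ)) = 1 / (1 − 0.6747) = 3.074

3.07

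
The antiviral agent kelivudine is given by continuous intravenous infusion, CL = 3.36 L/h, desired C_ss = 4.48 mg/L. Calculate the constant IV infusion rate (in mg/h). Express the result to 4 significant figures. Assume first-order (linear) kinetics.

15.05 mg/h

At steady state, infusion rate R₀ = Css × CL = 4.48 × 3.360 = 15.05 mg/h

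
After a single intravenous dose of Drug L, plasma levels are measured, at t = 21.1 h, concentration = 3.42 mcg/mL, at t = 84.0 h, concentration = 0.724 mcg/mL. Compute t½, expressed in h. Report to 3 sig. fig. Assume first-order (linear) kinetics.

28.1 h

k = ln(C₁/C₂) / (t₂ − t₁) = ln(3.42/0.724) / (84.0 − 21.1)
  = 1.553 / 62.90 = 0.02469 h⁻¹
t½ = ln2 / k = 0.693147 / 0.02469 = 28.07 h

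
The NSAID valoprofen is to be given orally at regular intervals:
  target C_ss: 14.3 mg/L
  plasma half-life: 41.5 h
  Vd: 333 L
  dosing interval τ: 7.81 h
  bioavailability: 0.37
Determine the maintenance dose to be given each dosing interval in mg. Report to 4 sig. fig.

k = ln2 / t½ = 0.693147 / 41.5 = 0.01670 h⁻¹
CL = k × Vd = 0.01670 × 333 = 5.561 L/h
At steady state, F × (Dose/τ) = Css × CL.
Dose = Css × CL × τ / F = 14.3 × 5.561 × 7.81 / 0.37 = 1679 mg

1679 mg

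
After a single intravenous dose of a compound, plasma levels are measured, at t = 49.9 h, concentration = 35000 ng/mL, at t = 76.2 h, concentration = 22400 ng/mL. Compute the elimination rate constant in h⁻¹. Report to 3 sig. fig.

0.0170 h⁻¹

k = ln(C₁/C₂) / (t₂ − t₁) = ln(35000/22400) / (76.2 − 49.9)
  = 0.4463 / 26.30 = 0.01697 h⁻¹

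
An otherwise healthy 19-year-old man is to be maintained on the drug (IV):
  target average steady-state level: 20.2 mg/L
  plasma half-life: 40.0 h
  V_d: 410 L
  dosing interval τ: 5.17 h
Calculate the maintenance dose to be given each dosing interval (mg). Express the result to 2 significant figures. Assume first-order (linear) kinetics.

740 mg

k = ln2 / t½ = 0.693147 / 40.0 = 0.01733 h⁻¹
CL = k × Vd = 0.01733 × 410 = 7.105 L/h
At steady state, Dose/τ = Css × CL.
Dose = Css × CL × τ = 20.2 × 7.105 × 5.17 = 742.0 mg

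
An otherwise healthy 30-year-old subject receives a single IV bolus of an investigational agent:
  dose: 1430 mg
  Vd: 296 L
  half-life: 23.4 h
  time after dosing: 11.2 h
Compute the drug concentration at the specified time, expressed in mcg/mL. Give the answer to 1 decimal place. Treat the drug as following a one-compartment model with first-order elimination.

C₀ = Dose / Vd = 1430 / 296 = 4.831 mg/L
k = ln2 / t½ = 0.693147 / 23.4 = 0.02962 h⁻¹
C = C₀ · e^(−k·t) = 4.831 × e^(−0.02962 × 11.2)
  = 4.831 × 0.7177 = 3.467 mg/L
(3.467 mg/L = 3.467 mcg/mL)

3.5 mcg/mL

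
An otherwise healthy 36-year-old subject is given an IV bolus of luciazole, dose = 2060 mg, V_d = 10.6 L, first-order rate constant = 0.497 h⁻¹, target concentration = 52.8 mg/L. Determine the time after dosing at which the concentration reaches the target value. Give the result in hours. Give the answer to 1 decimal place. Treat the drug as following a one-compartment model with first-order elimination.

C₀ = Dose / Vd = 2060 / 10.6 = 194.3 mg/L
t = ln(C₀ / C) / k = ln(194.3 / 52.8) / 0.4970
  = ln(3.680) / 0.4970 = 1.303 / 0.4970 = 2.622 h

2.6 h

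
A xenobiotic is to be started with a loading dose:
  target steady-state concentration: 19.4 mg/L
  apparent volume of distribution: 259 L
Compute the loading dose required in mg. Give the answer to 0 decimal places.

LD = Css × Vd = 19.4 × 259 = 5025 mg

5025 mg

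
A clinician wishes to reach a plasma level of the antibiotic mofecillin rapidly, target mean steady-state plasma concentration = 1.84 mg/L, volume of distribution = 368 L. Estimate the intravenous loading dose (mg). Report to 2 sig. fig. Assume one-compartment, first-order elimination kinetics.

LD = Css × Vd = 1.84 × 368 = 677.1 mg

680 mg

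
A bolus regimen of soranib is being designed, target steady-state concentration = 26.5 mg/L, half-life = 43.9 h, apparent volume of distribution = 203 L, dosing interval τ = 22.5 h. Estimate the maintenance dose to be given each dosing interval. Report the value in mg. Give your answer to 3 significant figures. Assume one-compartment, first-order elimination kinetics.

1910 mg

k = ln2 / t½ = 0.693147 / 43.9 = 0.01579 h⁻¹
CL = k × Vd = 0.01579 × 203 = 3.205 L/h
At steady state, Dose/τ = Css × CL.
Dose = Css × CL × τ = 26.5 × 3.205 × 22.5 = 1911 mg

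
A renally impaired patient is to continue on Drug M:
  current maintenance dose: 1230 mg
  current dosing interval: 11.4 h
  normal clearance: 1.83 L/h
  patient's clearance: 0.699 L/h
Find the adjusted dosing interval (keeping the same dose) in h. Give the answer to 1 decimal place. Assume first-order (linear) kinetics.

29.8 h

To keep the same average steady-state level, dosing rate must scale with clearance.
CL ratio = 0.699 / 1.83 = 0.3820
New interval (same dose) = 11.4 / 0.3820 = 29.84 h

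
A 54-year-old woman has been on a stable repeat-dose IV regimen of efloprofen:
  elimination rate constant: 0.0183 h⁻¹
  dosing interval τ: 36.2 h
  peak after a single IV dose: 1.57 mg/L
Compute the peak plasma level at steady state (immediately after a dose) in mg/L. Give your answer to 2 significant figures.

3.2 mg/L

e^(−kτ) = e^(−0.01830 × 36.2) = 0.5156
Accumulation ratio R = 1 / (1 − e^(−kτ)) = 1 / (1 − 0.5156) = 2.064
Steady-state peak = C₀ × R = 1.57 × 2.064 = 3.240 mg/L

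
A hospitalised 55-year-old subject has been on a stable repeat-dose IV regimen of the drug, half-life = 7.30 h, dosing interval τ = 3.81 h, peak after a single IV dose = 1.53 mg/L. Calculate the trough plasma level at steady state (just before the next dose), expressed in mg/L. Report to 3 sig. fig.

3.51 mg/L

k = ln2 / t½ = 0.693147 / 7.30 = 0.09495 h⁻¹
e^(−kτ) = e^(−0.09495 × 3.81) = 0.6964
Accumulation ratio R = 1 / (1 − e^(−kτ)) = 1 / (1 − 0.6964) = 3.294
Steady-state trough = C₀ × R × e^(−kτ) = 1.53 × 3.294 × 0.6964 = 3.510 mg/L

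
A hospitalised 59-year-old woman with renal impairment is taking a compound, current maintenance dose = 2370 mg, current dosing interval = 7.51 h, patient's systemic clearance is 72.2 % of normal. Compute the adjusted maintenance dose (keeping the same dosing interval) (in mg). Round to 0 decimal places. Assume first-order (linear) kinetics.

1711 mg

To keep the same average steady-state level, dosing rate must scale with clearance.
CL ratio = 72.2 / 100 = 0.7220
New dose (same interval) = 2370 × 0.7220 = 1711 mg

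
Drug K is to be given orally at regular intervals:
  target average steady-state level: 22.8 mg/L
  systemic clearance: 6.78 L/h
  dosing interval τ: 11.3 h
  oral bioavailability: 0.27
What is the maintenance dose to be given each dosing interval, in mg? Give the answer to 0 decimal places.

At steady state, F × (Dose/τ) = Css × CL.
Dose = Css × CL × τ / F = 22.8 × 6.780 × 11.3 / 0.27 = 6470 mg

6470 mg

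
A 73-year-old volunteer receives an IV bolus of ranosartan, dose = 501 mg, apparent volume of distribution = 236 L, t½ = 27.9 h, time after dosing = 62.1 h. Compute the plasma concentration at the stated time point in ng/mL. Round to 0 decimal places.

454 ng/mL

C₀ = Dose / Vd = 501.0 / 236 = 2.123 mg/L
k = ln2 / t½ = 0.693147 / 27.9 = 0.02484 h⁻¹
C = C₀ · e^(−k·t) = 2.123 × e^(−0.02484 × 62.1)
  = 2.123 × 0.2138 = 0.4539 mg/L
Convert: 0.4539 mg/L × 1000 = 453.9 ng/mL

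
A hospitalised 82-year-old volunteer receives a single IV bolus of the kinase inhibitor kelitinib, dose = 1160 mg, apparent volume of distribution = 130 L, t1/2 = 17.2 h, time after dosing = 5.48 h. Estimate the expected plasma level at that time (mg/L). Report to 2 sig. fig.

7.2 mg/L

C₀ = Dose / Vd = 1160 / 130 = 8.923 mg/L
k = ln2 / t½ = 0.693147 / 17.2 = 0.04030 h⁻¹
C = C₀ · e^(−k·t) = 8.923 × e^(−0.04030 × 5.48)
  = 8.923 × 0.8018 = 7.154 mg/L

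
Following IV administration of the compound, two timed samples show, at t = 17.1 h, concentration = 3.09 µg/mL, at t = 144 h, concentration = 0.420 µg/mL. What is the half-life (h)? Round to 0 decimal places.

44 h

k = ln(C₁/C₂) / (t₂ − t₁) = ln(3.09/0.420) / (144 − 17.1)
  = 1.996 / 126.9 = 0.01573 h⁻¹
t½ = ln2 / k = 0.693147 / 0.01573 = 44.07 h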